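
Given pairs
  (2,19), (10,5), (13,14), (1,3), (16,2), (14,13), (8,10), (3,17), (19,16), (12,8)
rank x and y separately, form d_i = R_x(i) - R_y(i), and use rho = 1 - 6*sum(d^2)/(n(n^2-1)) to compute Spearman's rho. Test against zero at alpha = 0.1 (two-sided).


Step 1: Rank x and y separately (midranks; no ties here).
rank(x): 2->2, 10->5, 13->7, 1->1, 16->9, 14->8, 8->4, 3->3, 19->10, 12->6
rank(y): 19->10, 5->3, 14->7, 3->2, 2->1, 13->6, 10->5, 17->9, 16->8, 8->4
Step 2: d_i = R_x(i) - R_y(i); compute d_i^2.
  (2-10)^2=64, (5-3)^2=4, (7-7)^2=0, (1-2)^2=1, (9-1)^2=64, (8-6)^2=4, (4-5)^2=1, (3-9)^2=36, (10-8)^2=4, (6-4)^2=4
sum(d^2) = 182.
Step 3: rho = 1 - 6*182 / (10*(10^2 - 1)) = 1 - 1092/990 = -0.103030.
Step 4: Under H0, t = rho * sqrt((n-2)/(1-rho^2)) = -0.2930 ~ t(8).
Step 5: Two-sided p-value from the t-distribution with 8 df = 0.776998.
Step 6: alpha = 0.1. fail to reject H0.

rho = -0.1030, p = 0.776998, fail to reject H0 at alpha = 0.1.


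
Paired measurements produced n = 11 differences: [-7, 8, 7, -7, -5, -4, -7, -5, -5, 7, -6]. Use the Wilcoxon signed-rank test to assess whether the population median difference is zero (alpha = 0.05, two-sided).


Step 1: Drop any zero differences (none here) and take |d_i|.
|d| = [7, 8, 7, 7, 5, 4, 7, 5, 5, 7, 6]
Step 2: Midrank |d_i| (ties get averaged ranks).
ranks: |7|->8, |8|->11, |7|->8, |7|->8, |5|->3, |4|->1, |7|->8, |5|->3, |5|->3, |7|->8, |6|->5
Step 3: Attach original signs; sum ranks with positive sign and with negative sign.
W+ = 11 + 8 + 8 = 27
W- = 8 + 8 + 3 + 1 + 8 + 3 + 3 + 5 = 39
(Check: W+ + W- = 66 should equal n(n+1)/2 = 66.)
Step 4: Test statistic W = min(W+, W-) = 27.
Step 5: Ties in |d|, so use the tie-corrected normal approximation.
        E[W] = n(n+1)/4 = 11*12/4 = 33.
        Tie groups: |d|=5 (t=3), |d|=7 (t=5); sum(t^3 - t) = 144.
        Var[W] = n(n+1)(2n+1)/24 - sum(t^3-t)/48 = 3036/24 - 144/48 = 123.5.
        z = (W - E[W]) / sqrt(Var[W]) = (27 - 33) / 11.1131 = -0.5399.
        Two-sided p = 2*Phi(z) = 0.589262.
Step 6: alpha = 0.05. fail to reject H0.

W+ = 27, W- = 39, W = min = 27, p = 0.589262, fail to reject H0.


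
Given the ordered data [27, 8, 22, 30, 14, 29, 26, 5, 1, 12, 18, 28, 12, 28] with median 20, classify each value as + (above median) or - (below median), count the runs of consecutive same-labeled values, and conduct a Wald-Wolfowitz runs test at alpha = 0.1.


Step 1: Compute median = 20; label A = above, B = below.
Labels in order: ABAABAABBBBABA  (n_A = 7, n_B = 7)
Step 2: Count runs R = 9.
Step 3: Under H0 (random ordering), E[R] = 2*n_A*n_B/(n_A+n_B) + 1 = 2*7*7/14 + 1 = 8.0000.
        Var[R] = 2*n_A*n_B*(2*n_A*n_B - n_A - n_B) / ((n_A+n_B)^2 * (n_A+n_B-1)) = 8232/2548 = 3.2308.
        SD[R] = 1.7974.
Step 4: Continuity-corrected z = (R - 0.5 - E[R]) / SD[R] = (9 - 0.5 - 8.0000) / 1.7974 = 0.2782.
Step 5: Two-sided p-value via normal approximation = 2*(1 - Phi(|z|)) = 0.780879.
Step 6: alpha = 0.1. fail to reject H0.

R = 9, z = 0.2782, p = 0.780879, fail to reject H0.


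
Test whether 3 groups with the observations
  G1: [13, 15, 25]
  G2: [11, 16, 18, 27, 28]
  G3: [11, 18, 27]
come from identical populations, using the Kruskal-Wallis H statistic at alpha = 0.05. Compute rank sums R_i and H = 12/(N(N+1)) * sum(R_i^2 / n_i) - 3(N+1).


Step 1: Combine all N = 11 observations and assign midranks.
sorted (value, group, rank): (11,G2,1.5), (11,G3,1.5), (13,G1,3), (15,G1,4), (16,G2,5), (18,G2,6.5), (18,G3,6.5), (25,G1,8), (27,G2,9.5), (27,G3,9.5), (28,G2,11)
Step 2: Sum ranks within each group.
R_1 = 15 (n_1 = 3)
R_2 = 33.5 (n_2 = 5)
R_3 = 17.5 (n_3 = 3)
Step 3: H = 12/(N(N+1)) * sum(R_i^2/n_i) - 3(N+1)
     = 12/(11*12) * (15^2/3 + 33.5^2/5 + 17.5^2/3) - 3*12
     = 0.090909 * 401.533 - 36
     = 0.503030.
Step 4: Ties present; correction factor C = 1 - 18/(11^3 - 11) = 0.986364. Corrected H = 0.503030 / 0.986364 = 0.509985.
Step 5: Under H0, H ~ chi^2(2); p-value = 0.774922.
Step 6: alpha = 0.05. fail to reject H0.

H = 0.5100, df = 2, p = 0.774922, fail to reject H0.


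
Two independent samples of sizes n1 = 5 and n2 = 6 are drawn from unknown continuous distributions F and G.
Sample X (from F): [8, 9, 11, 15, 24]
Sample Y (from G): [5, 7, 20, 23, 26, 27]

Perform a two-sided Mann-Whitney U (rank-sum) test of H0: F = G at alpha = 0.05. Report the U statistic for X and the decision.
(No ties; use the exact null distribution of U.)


Step 1: Combine and sort all 11 observations; assign midranks.
sorted (value, group): (5,Y), (7,Y), (8,X), (9,X), (11,X), (15,X), (20,Y), (23,Y), (24,X), (26,Y), (27,Y)
ranks: 5->1, 7->2, 8->3, 9->4, 11->5, 15->6, 20->7, 23->8, 24->9, 26->10, 27->11
Step 2: Rank sum for X: R1 = 3 + 4 + 5 + 6 + 9 = 27.
Step 3: U_X = R1 - n1(n1+1)/2 = 27 - 5*6/2 = 27 - 15 = 12.
       U_Y = n1*n2 - U_X = 30 - 12 = 18.
Step 4: No ties, so the exact null distribution of U (based on enumerating the C(11,5) = 462 equally likely rank assignments) gives the two-sided p-value.
Step 5: p-value = 0.662338; compare to alpha = 0.05. fail to reject H0.

U_X = 12, p = 0.662338, fail to reject H0 at alpha = 0.05.


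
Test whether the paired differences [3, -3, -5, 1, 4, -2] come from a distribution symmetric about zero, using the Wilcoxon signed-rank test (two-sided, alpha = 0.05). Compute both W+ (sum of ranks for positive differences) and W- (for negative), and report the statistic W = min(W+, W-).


Step 1: Drop any zero differences (none here) and take |d_i|.
|d| = [3, 3, 5, 1, 4, 2]
Step 2: Midrank |d_i| (ties get averaged ranks).
ranks: |3|->3.5, |3|->3.5, |5|->6, |1|->1, |4|->5, |2|->2
Step 3: Attach original signs; sum ranks with positive sign and with negative sign.
W+ = 3.5 + 1 + 5 = 9.5
W- = 3.5 + 6 + 2 = 11.5
(Check: W+ + W- = 21 should equal n(n+1)/2 = 21.)
Step 4: Test statistic W = min(W+, W-) = 9.5.
Step 5: Ties in |d|, so use the tie-corrected normal approximation.
        E[W] = n(n+1)/4 = 6*7/4 = 10.5.
        Tie groups: |d|=3 (t=2); sum(t^3 - t) = 6.
        Var[W] = n(n+1)(2n+1)/24 - sum(t^3-t)/48 = 546/24 - 6/48 = 22.625.
        z = (W - E[W]) / sqrt(Var[W]) = (9.5 - 10.5) / 4.7566 = -0.2102.
        Two-sided p = 2*Phi(z) = 0.833484.
Step 6: alpha = 0.05. fail to reject H0.

W+ = 9.5, W- = 11.5, W = min = 9.5, p = 0.833484, fail to reject H0.


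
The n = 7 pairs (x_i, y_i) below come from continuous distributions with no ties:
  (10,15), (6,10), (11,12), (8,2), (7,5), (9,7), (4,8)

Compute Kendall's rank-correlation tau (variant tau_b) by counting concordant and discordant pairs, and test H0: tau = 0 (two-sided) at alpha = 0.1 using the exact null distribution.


Step 1: Enumerate the 21 unordered pairs (i,j) with i<j and classify each by sign(x_j-x_i) * sign(y_j-y_i).
  (1,2):dx=-4,dy=-5->C; (1,3):dx=+1,dy=-3->D; (1,4):dx=-2,dy=-13->C; (1,5):dx=-3,dy=-10->C
  (1,6):dx=-1,dy=-8->C; (1,7):dx=-6,dy=-7->C; (2,3):dx=+5,dy=+2->C; (2,4):dx=+2,dy=-8->D
  (2,5):dx=+1,dy=-5->D; (2,6):dx=+3,dy=-3->D; (2,7):dx=-2,dy=-2->C; (3,4):dx=-3,dy=-10->C
  (3,5):dx=-4,dy=-7->C; (3,6):dx=-2,dy=-5->C; (3,7):dx=-7,dy=-4->C; (4,5):dx=-1,dy=+3->D
  (4,6):dx=+1,dy=+5->C; (4,7):dx=-4,dy=+6->D; (5,6):dx=+2,dy=+2->C; (5,7):dx=-3,dy=+3->D
  (6,7):dx=-5,dy=+1->D
Step 2: C = 13, D = 8, total pairs = 21.
Step 3: tau = (C - D)/(n(n-1)/2) = (13 - 8)/21 = 0.238095.
Step 4: Exact two-sided p-value (enumerate n! = 5040 permutations of y under H0): p = 0.561905.
Step 5: alpha = 0.1. fail to reject H0.

tau_b = 0.2381 (C=13, D=8), p = 0.561905, fail to reject H0.


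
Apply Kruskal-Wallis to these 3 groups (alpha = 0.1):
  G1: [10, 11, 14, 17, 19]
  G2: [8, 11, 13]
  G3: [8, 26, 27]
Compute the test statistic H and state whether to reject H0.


Step 1: Combine all N = 11 observations and assign midranks.
sorted (value, group, rank): (8,G2,1.5), (8,G3,1.5), (10,G1,3), (11,G1,4.5), (11,G2,4.5), (13,G2,6), (14,G1,7), (17,G1,8), (19,G1,9), (26,G3,10), (27,G3,11)
Step 2: Sum ranks within each group.
R_1 = 31.5 (n_1 = 5)
R_2 = 12 (n_2 = 3)
R_3 = 22.5 (n_3 = 3)
Step 3: H = 12/(N(N+1)) * sum(R_i^2/n_i) - 3(N+1)
     = 12/(11*12) * (31.5^2/5 + 12^2/3 + 22.5^2/3) - 3*12
     = 0.090909 * 415.2 - 36
     = 1.745455.
Step 4: Ties present; correction factor C = 1 - 12/(11^3 - 11) = 0.990909. Corrected H = 1.745455 / 0.990909 = 1.761468.
Step 5: Under H0, H ~ chi^2(2); p-value = 0.414479.
Step 6: alpha = 0.1. fail to reject H0.

H = 1.7615, df = 2, p = 0.414479, fail to reject H0.


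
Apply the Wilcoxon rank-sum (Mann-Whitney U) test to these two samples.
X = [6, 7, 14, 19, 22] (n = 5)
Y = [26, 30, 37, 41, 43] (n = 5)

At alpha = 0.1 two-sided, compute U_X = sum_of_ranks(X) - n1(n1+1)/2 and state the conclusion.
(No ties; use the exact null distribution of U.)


Step 1: Combine and sort all 10 observations; assign midranks.
sorted (value, group): (6,X), (7,X), (14,X), (19,X), (22,X), (26,Y), (30,Y), (37,Y), (41,Y), (43,Y)
ranks: 6->1, 7->2, 14->3, 19->4, 22->5, 26->6, 30->7, 37->8, 41->9, 43->10
Step 2: Rank sum for X: R1 = 1 + 2 + 3 + 4 + 5 = 15.
Step 3: U_X = R1 - n1(n1+1)/2 = 15 - 5*6/2 = 15 - 15 = 0.
       U_Y = n1*n2 - U_X = 25 - 0 = 25.
Step 4: No ties, so the exact null distribution of U (based on enumerating the C(10,5) = 252 equally likely rank assignments) gives the two-sided p-value.
Step 5: p-value = 0.007937; compare to alpha = 0.1. reject H0.

U_X = 0, p = 0.007937, reject H0 at alpha = 0.1.


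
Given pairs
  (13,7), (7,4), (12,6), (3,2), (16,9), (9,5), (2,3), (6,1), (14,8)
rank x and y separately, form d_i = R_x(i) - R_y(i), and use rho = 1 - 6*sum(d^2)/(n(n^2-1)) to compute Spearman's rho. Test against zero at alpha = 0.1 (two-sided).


Step 1: Rank x and y separately (midranks; no ties here).
rank(x): 13->7, 7->4, 12->6, 3->2, 16->9, 9->5, 2->1, 6->3, 14->8
rank(y): 7->7, 4->4, 6->6, 2->2, 9->9, 5->5, 3->3, 1->1, 8->8
Step 2: d_i = R_x(i) - R_y(i); compute d_i^2.
  (7-7)^2=0, (4-4)^2=0, (6-6)^2=0, (2-2)^2=0, (9-9)^2=0, (5-5)^2=0, (1-3)^2=4, (3-1)^2=4, (8-8)^2=0
sum(d^2) = 8.
Step 3: rho = 1 - 6*8 / (9*(9^2 - 1)) = 1 - 48/720 = 0.933333.
Step 4: Under H0, t = rho * sqrt((n-2)/(1-rho^2)) = 6.8783 ~ t(7).
Step 5: Two-sided p-value from the t-distribution with 7 df = 0.000236.
Step 6: alpha = 0.1. reject H0.

rho = 0.9333, p = 0.000236, reject H0 at alpha = 0.1.


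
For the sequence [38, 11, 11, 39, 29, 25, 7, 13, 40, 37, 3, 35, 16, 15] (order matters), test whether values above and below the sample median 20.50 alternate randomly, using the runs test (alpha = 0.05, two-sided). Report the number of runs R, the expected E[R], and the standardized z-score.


Step 1: Compute median = 20.50; label A = above, B = below.
Labels in order: ABBAAABBAABABB  (n_A = 7, n_B = 7)
Step 2: Count runs R = 8.
Step 3: Under H0 (random ordering), E[R] = 2*n_A*n_B/(n_A+n_B) + 1 = 2*7*7/14 + 1 = 8.0000.
        Var[R] = 2*n_A*n_B*(2*n_A*n_B - n_A - n_B) / ((n_A+n_B)^2 * (n_A+n_B-1)) = 8232/2548 = 3.2308.
        SD[R] = 1.7974.
Step 4: R = E[R], so z = 0 with no continuity correction.
Step 5: Two-sided p-value via normal approximation = 2*(1 - Phi(|z|)) = 1.000000.
Step 6: alpha = 0.05. fail to reject H0.

R = 8, z = 0.0000, p = 1.000000, fail to reject H0.


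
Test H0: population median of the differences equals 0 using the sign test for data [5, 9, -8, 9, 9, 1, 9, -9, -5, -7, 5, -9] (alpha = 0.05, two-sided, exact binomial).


Step 1: Discard zero differences. Original n = 12; n_eff = number of nonzero differences = 12.
Nonzero differences (with sign): +5, +9, -8, +9, +9, +1, +9, -9, -5, -7, +5, -9
Step 2: Count signs: positive = 7, negative = 5.
Step 3: Under H0: P(positive) = 0.5, so the number of positives S ~ Bin(12, 0.5).
Step 4: Two-sided exact p-value = sum of Bin(12,0.5) probabilities at or below the observed probability = 0.774414.
Step 5: alpha = 0.05. fail to reject H0.

n_eff = 12, pos = 7, neg = 5, p = 0.774414, fail to reject H0.


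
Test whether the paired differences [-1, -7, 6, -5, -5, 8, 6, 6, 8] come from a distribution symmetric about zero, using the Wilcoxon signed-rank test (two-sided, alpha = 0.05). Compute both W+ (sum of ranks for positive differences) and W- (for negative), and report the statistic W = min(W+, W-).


Step 1: Drop any zero differences (none here) and take |d_i|.
|d| = [1, 7, 6, 5, 5, 8, 6, 6, 8]
Step 2: Midrank |d_i| (ties get averaged ranks).
ranks: |1|->1, |7|->7, |6|->5, |5|->2.5, |5|->2.5, |8|->8.5, |6|->5, |6|->5, |8|->8.5
Step 3: Attach original signs; sum ranks with positive sign and with negative sign.
W+ = 5 + 8.5 + 5 + 5 + 8.5 = 32
W- = 1 + 7 + 2.5 + 2.5 = 13
(Check: W+ + W- = 45 should equal n(n+1)/2 = 45.)
Step 4: Test statistic W = min(W+, W-) = 13.
Step 5: Ties in |d|, so use the tie-corrected normal approximation.
        E[W] = n(n+1)/4 = 9*10/4 = 22.5.
        Tie groups: |d|=5 (t=2), |d|=6 (t=3), |d|=8 (t=2); sum(t^3 - t) = 36.
        Var[W] = n(n+1)(2n+1)/24 - sum(t^3-t)/48 = 1710/24 - 36/48 = 70.5.
        z = (W - E[W]) / sqrt(Var[W]) = (13 - 22.5) / 8.3964 = -1.1314.
        Two-sided p = 2*Phi(z) = 0.257873.
Step 6: alpha = 0.05. fail to reject H0.

W+ = 32, W- = 13, W = min = 13, p = 0.257873, fail to reject H0.


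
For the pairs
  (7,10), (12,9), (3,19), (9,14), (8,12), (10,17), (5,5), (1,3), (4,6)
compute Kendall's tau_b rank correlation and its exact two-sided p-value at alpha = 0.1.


Step 1: Enumerate the 36 unordered pairs (i,j) with i<j and classify each by sign(x_j-x_i) * sign(y_j-y_i).
  (1,2):dx=+5,dy=-1->D; (1,3):dx=-4,dy=+9->D; (1,4):dx=+2,dy=+4->C; (1,5):dx=+1,dy=+2->C
  (1,6):dx=+3,dy=+7->C; (1,7):dx=-2,dy=-5->C; (1,8):dx=-6,dy=-7->C; (1,9):dx=-3,dy=-4->C
  (2,3):dx=-9,dy=+10->D; (2,4):dx=-3,dy=+5->D; (2,5):dx=-4,dy=+3->D; (2,6):dx=-2,dy=+8->D
  (2,7):dx=-7,dy=-4->C; (2,8):dx=-11,dy=-6->C; (2,9):dx=-8,dy=-3->C; (3,4):dx=+6,dy=-5->D
  (3,5):dx=+5,dy=-7->D; (3,6):dx=+7,dy=-2->D; (3,7):dx=+2,dy=-14->D; (3,8):dx=-2,dy=-16->C
  (3,9):dx=+1,dy=-13->D; (4,5):dx=-1,dy=-2->C; (4,6):dx=+1,dy=+3->C; (4,7):dx=-4,dy=-9->C
  (4,8):dx=-8,dy=-11->C; (4,9):dx=-5,dy=-8->C; (5,6):dx=+2,dy=+5->C; (5,7):dx=-3,dy=-7->C
  (5,8):dx=-7,dy=-9->C; (5,9):dx=-4,dy=-6->C; (6,7):dx=-5,dy=-12->C; (6,8):dx=-9,dy=-14->C
  (6,9):dx=-6,dy=-11->C; (7,8):dx=-4,dy=-2->C; (7,9):dx=-1,dy=+1->D; (8,9):dx=+3,dy=+3->C
Step 2: C = 24, D = 12, total pairs = 36.
Step 3: tau = (C - D)/(n(n-1)/2) = (24 - 12)/36 = 0.333333.
Step 4: Exact two-sided p-value (enumerate n! = 362880 permutations of y under H0): p = 0.259518.
Step 5: alpha = 0.1. fail to reject H0.

tau_b = 0.3333 (C=24, D=12), p = 0.259518, fail to reject H0.


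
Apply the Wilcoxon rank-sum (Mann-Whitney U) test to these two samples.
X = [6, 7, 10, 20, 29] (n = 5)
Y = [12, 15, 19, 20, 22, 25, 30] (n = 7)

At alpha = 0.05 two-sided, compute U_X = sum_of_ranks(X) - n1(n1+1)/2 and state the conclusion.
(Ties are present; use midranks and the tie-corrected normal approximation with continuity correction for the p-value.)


Step 1: Combine and sort all 12 observations; assign midranks.
sorted (value, group): (6,X), (7,X), (10,X), (12,Y), (15,Y), (19,Y), (20,X), (20,Y), (22,Y), (25,Y), (29,X), (30,Y)
ranks: 6->1, 7->2, 10->3, 12->4, 15->5, 19->6, 20->7.5, 20->7.5, 22->9, 25->10, 29->11, 30->12
Step 2: Rank sum for X: R1 = 1 + 2 + 3 + 7.5 + 11 = 24.5.
Step 3: U_X = R1 - n1(n1+1)/2 = 24.5 - 5*6/2 = 24.5 - 15 = 9.5.
       U_Y = n1*n2 - U_X = 35 - 9.5 = 25.5.
Step 4: Ties are present, so use the tie-corrected normal approximation (with continuity correction) for the p-value.
Step 5: p-value = 0.222415; compare to alpha = 0.05. fail to reject H0.

U_X = 9.5, p = 0.222415, fail to reject H0 at alpha = 0.05.


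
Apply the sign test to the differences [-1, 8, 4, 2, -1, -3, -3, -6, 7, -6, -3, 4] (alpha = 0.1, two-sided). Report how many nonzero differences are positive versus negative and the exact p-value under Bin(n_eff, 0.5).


Step 1: Discard zero differences. Original n = 12; n_eff = number of nonzero differences = 12.
Nonzero differences (with sign): -1, +8, +4, +2, -1, -3, -3, -6, +7, -6, -3, +4
Step 2: Count signs: positive = 5, negative = 7.
Step 3: Under H0: P(positive) = 0.5, so the number of positives S ~ Bin(12, 0.5).
Step 4: Two-sided exact p-value = sum of Bin(12,0.5) probabilities at or below the observed probability = 0.774414.
Step 5: alpha = 0.1. fail to reject H0.

n_eff = 12, pos = 5, neg = 7, p = 0.774414, fail to reject H0.


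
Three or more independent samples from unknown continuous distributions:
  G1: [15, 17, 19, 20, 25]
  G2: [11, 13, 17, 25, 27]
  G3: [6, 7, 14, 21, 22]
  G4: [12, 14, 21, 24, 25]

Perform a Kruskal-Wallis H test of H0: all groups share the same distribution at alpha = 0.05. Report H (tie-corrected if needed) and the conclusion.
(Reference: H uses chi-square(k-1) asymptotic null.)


Step 1: Combine all N = 20 observations and assign midranks.
sorted (value, group, rank): (6,G3,1), (7,G3,2), (11,G2,3), (12,G4,4), (13,G2,5), (14,G3,6.5), (14,G4,6.5), (15,G1,8), (17,G1,9.5), (17,G2,9.5), (19,G1,11), (20,G1,12), (21,G3,13.5), (21,G4,13.5), (22,G3,15), (24,G4,16), (25,G1,18), (25,G2,18), (25,G4,18), (27,G2,20)
Step 2: Sum ranks within each group.
R_1 = 58.5 (n_1 = 5)
R_2 = 55.5 (n_2 = 5)
R_3 = 38 (n_3 = 5)
R_4 = 58 (n_4 = 5)
Step 3: H = 12/(N(N+1)) * sum(R_i^2/n_i) - 3(N+1)
     = 12/(20*21) * (58.5^2/5 + 55.5^2/5 + 38^2/5 + 58^2/5) - 3*21
     = 0.028571 * 2262.1 - 63
     = 1.631429.
Step 4: Ties present; correction factor C = 1 - 42/(20^3 - 20) = 0.994737. Corrected H = 1.631429 / 0.994737 = 1.640060.
Step 5: Under H0, H ~ chi^2(3); p-value = 0.650341.
Step 6: alpha = 0.05. fail to reject H0.

H = 1.6401, df = 3, p = 0.650341, fail to reject H0.


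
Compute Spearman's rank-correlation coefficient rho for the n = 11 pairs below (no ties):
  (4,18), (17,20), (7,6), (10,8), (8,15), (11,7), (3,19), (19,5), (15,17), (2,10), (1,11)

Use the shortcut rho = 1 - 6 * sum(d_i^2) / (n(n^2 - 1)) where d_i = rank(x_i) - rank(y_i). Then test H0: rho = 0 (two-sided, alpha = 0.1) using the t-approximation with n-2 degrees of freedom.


Step 1: Rank x and y separately (midranks; no ties here).
rank(x): 4->4, 17->10, 7->5, 10->7, 8->6, 11->8, 3->3, 19->11, 15->9, 2->2, 1->1
rank(y): 18->9, 20->11, 6->2, 8->4, 15->7, 7->3, 19->10, 5->1, 17->8, 10->5, 11->6
Step 2: d_i = R_x(i) - R_y(i); compute d_i^2.
  (4-9)^2=25, (10-11)^2=1, (5-2)^2=9, (7-4)^2=9, (6-7)^2=1, (8-3)^2=25, (3-10)^2=49, (11-1)^2=100, (9-8)^2=1, (2-5)^2=9, (1-6)^2=25
sum(d^2) = 254.
Step 3: rho = 1 - 6*254 / (11*(11^2 - 1)) = 1 - 1524/1320 = -0.154545.
Step 4: Under H0, t = rho * sqrt((n-2)/(1-rho^2)) = -0.4693 ~ t(9).
Step 5: Two-sided p-value from the t-distribution with 9 df = 0.650034.
Step 6: alpha = 0.1. fail to reject H0.

rho = -0.1545, p = 0.650034, fail to reject H0 at alpha = 0.1.


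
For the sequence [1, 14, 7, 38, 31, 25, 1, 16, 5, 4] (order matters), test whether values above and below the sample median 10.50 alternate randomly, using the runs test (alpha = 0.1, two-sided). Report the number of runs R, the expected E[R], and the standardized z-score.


Step 1: Compute median = 10.50; label A = above, B = below.
Labels in order: BABAAABABB  (n_A = 5, n_B = 5)
Step 2: Count runs R = 7.
Step 3: Under H0 (random ordering), E[R] = 2*n_A*n_B/(n_A+n_B) + 1 = 2*5*5/10 + 1 = 6.0000.
        Var[R] = 2*n_A*n_B*(2*n_A*n_B - n_A - n_B) / ((n_A+n_B)^2 * (n_A+n_B-1)) = 2000/900 = 2.2222.
        SD[R] = 1.4907.
Step 4: Continuity-corrected z = (R - 0.5 - E[R]) / SD[R] = (7 - 0.5 - 6.0000) / 1.4907 = 0.3354.
Step 5: Two-sided p-value via normal approximation = 2*(1 - Phi(|z|)) = 0.737316.
Step 6: alpha = 0.1. fail to reject H0.

R = 7, z = 0.3354, p = 0.737316, fail to reject H0.


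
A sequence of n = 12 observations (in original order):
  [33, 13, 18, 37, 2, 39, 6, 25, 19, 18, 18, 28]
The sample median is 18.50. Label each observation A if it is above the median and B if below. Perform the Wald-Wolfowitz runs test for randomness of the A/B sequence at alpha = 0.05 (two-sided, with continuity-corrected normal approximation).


Step 1: Compute median = 18.50; label A = above, B = below.
Labels in order: ABBABABAABBA  (n_A = 6, n_B = 6)
Step 2: Count runs R = 9.
Step 3: Under H0 (random ordering), E[R] = 2*n_A*n_B/(n_A+n_B) + 1 = 2*6*6/12 + 1 = 7.0000.
        Var[R] = 2*n_A*n_B*(2*n_A*n_B - n_A - n_B) / ((n_A+n_B)^2 * (n_A+n_B-1)) = 4320/1584 = 2.7273.
        SD[R] = 1.6514.
Step 4: Continuity-corrected z = (R - 0.5 - E[R]) / SD[R] = (9 - 0.5 - 7.0000) / 1.6514 = 0.9083.
Step 5: Two-sided p-value via normal approximation = 2*(1 - Phi(|z|)) = 0.363722.
Step 6: alpha = 0.05. fail to reject H0.

R = 9, z = 0.9083, p = 0.363722, fail to reject H0.


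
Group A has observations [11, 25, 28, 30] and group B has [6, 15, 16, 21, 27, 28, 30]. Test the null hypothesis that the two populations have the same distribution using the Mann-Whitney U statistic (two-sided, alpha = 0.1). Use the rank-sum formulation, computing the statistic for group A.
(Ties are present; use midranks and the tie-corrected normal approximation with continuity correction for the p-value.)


Step 1: Combine and sort all 11 observations; assign midranks.
sorted (value, group): (6,Y), (11,X), (15,Y), (16,Y), (21,Y), (25,X), (27,Y), (28,X), (28,Y), (30,X), (30,Y)
ranks: 6->1, 11->2, 15->3, 16->4, 21->5, 25->6, 27->7, 28->8.5, 28->8.5, 30->10.5, 30->10.5
Step 2: Rank sum for X: R1 = 2 + 6 + 8.5 + 10.5 = 27.
Step 3: U_X = R1 - n1(n1+1)/2 = 27 - 4*5/2 = 27 - 10 = 17.
       U_Y = n1*n2 - U_X = 28 - 17 = 11.
Step 4: Ties are present, so use the tie-corrected normal approximation (with continuity correction) for the p-value.
Step 5: p-value = 0.635059; compare to alpha = 0.1. fail to reject H0.

U_X = 17, p = 0.635059, fail to reject H0 at alpha = 0.1.


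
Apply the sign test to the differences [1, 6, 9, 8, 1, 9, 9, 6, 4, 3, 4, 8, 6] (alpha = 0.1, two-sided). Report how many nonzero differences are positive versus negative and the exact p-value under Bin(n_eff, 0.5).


Step 1: Discard zero differences. Original n = 13; n_eff = number of nonzero differences = 13.
Nonzero differences (with sign): +1, +6, +9, +8, +1, +9, +9, +6, +4, +3, +4, +8, +6
Step 2: Count signs: positive = 13, negative = 0.
Step 3: Under H0: P(positive) = 0.5, so the number of positives S ~ Bin(13, 0.5).
Step 4: Two-sided exact p-value = sum of Bin(13,0.5) probabilities at or below the observed probability = 0.000244.
Step 5: alpha = 0.1. reject H0.

n_eff = 13, pos = 13, neg = 0, p = 0.000244, reject H0.


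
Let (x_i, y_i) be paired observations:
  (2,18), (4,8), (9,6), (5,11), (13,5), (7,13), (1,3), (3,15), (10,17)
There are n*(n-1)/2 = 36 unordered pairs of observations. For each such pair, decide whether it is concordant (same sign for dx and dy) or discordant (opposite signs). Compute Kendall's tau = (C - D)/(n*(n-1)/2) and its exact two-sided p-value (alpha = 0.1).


Step 1: Enumerate the 36 unordered pairs (i,j) with i<j and classify each by sign(x_j-x_i) * sign(y_j-y_i).
  (1,2):dx=+2,dy=-10->D; (1,3):dx=+7,dy=-12->D; (1,4):dx=+3,dy=-7->D; (1,5):dx=+11,dy=-13->D
  (1,6):dx=+5,dy=-5->D; (1,7):dx=-1,dy=-15->C; (1,8):dx=+1,dy=-3->D; (1,9):dx=+8,dy=-1->D
  (2,3):dx=+5,dy=-2->D; (2,4):dx=+1,dy=+3->C; (2,5):dx=+9,dy=-3->D; (2,6):dx=+3,dy=+5->C
  (2,7):dx=-3,dy=-5->C; (2,8):dx=-1,dy=+7->D; (2,9):dx=+6,dy=+9->C; (3,4):dx=-4,dy=+5->D
  (3,5):dx=+4,dy=-1->D; (3,6):dx=-2,dy=+7->D; (3,7):dx=-8,dy=-3->C; (3,8):dx=-6,dy=+9->D
  (3,9):dx=+1,dy=+11->C; (4,5):dx=+8,dy=-6->D; (4,6):dx=+2,dy=+2->C; (4,7):dx=-4,dy=-8->C
  (4,8):dx=-2,dy=+4->D; (4,9):dx=+5,dy=+6->C; (5,6):dx=-6,dy=+8->D; (5,7):dx=-12,dy=-2->C
  (5,8):dx=-10,dy=+10->D; (5,9):dx=-3,dy=+12->D; (6,7):dx=-6,dy=-10->C; (6,8):dx=-4,dy=+2->D
  (6,9):dx=+3,dy=+4->C; (7,8):dx=+2,dy=+12->C; (7,9):dx=+9,dy=+14->C; (8,9):dx=+7,dy=+2->C
Step 2: C = 16, D = 20, total pairs = 36.
Step 3: tau = (C - D)/(n(n-1)/2) = (16 - 20)/36 = -0.111111.
Step 4: Exact two-sided p-value (enumerate n! = 362880 permutations of y under H0): p = 0.761414.
Step 5: alpha = 0.1. fail to reject H0.

tau_b = -0.1111 (C=16, D=20), p = 0.761414, fail to reject H0.


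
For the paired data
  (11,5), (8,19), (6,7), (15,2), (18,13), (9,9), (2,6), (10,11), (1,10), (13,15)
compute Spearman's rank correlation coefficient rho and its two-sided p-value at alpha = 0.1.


Step 1: Rank x and y separately (midranks; no ties here).
rank(x): 11->7, 8->4, 6->3, 15->9, 18->10, 9->5, 2->2, 10->6, 1->1, 13->8
rank(y): 5->2, 19->10, 7->4, 2->1, 13->8, 9->5, 6->3, 11->7, 10->6, 15->9
Step 2: d_i = R_x(i) - R_y(i); compute d_i^2.
  (7-2)^2=25, (4-10)^2=36, (3-4)^2=1, (9-1)^2=64, (10-8)^2=4, (5-5)^2=0, (2-3)^2=1, (6-7)^2=1, (1-6)^2=25, (8-9)^2=1
sum(d^2) = 158.
Step 3: rho = 1 - 6*158 / (10*(10^2 - 1)) = 1 - 948/990 = 0.042424.
Step 4: Under H0, t = rho * sqrt((n-2)/(1-rho^2)) = 0.1201 ~ t(8).
Step 5: Two-sided p-value from the t-distribution with 8 df = 0.907364.
Step 6: alpha = 0.1. fail to reject H0.

rho = 0.0424, p = 0.907364, fail to reject H0 at alpha = 0.1.


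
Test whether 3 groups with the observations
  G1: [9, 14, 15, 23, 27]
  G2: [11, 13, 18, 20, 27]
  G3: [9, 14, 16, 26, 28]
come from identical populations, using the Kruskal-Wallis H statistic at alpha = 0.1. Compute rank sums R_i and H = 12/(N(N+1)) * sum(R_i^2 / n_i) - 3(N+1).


Step 1: Combine all N = 15 observations and assign midranks.
sorted (value, group, rank): (9,G1,1.5), (9,G3,1.5), (11,G2,3), (13,G2,4), (14,G1,5.5), (14,G3,5.5), (15,G1,7), (16,G3,8), (18,G2,9), (20,G2,10), (23,G1,11), (26,G3,12), (27,G1,13.5), (27,G2,13.5), (28,G3,15)
Step 2: Sum ranks within each group.
R_1 = 38.5 (n_1 = 5)
R_2 = 39.5 (n_2 = 5)
R_3 = 42 (n_3 = 5)
Step 3: H = 12/(N(N+1)) * sum(R_i^2/n_i) - 3(N+1)
     = 12/(15*16) * (38.5^2/5 + 39.5^2/5 + 42^2/5) - 3*16
     = 0.050000 * 961.3 - 48
     = 0.065000.
Step 4: Ties present; correction factor C = 1 - 18/(15^3 - 15) = 0.994643. Corrected H = 0.065000 / 0.994643 = 0.065350.
Step 5: Under H0, H ~ chi^2(2); p-value = 0.967853.
Step 6: alpha = 0.1. fail to reject H0.

H = 0.0654, df = 2, p = 0.967853, fail to reject H0.


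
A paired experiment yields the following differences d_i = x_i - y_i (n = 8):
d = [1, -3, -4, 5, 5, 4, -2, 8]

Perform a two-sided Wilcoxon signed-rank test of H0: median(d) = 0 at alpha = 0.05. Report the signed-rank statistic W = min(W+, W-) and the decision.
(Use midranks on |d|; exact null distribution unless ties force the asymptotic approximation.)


Step 1: Drop any zero differences (none here) and take |d_i|.
|d| = [1, 3, 4, 5, 5, 4, 2, 8]
Step 2: Midrank |d_i| (ties get averaged ranks).
ranks: |1|->1, |3|->3, |4|->4.5, |5|->6.5, |5|->6.5, |4|->4.5, |2|->2, |8|->8
Step 3: Attach original signs; sum ranks with positive sign and with negative sign.
W+ = 1 + 6.5 + 6.5 + 4.5 + 8 = 26.5
W- = 3 + 4.5 + 2 = 9.5
(Check: W+ + W- = 36 should equal n(n+1)/2 = 36.)
Step 4: Test statistic W = min(W+, W-) = 9.5.
Step 5: Ties in |d|, so use the tie-corrected normal approximation.
        E[W] = n(n+1)/4 = 8*9/4 = 18.
        Tie groups: |d|=4 (t=2), |d|=5 (t=2); sum(t^3 - t) = 12.
        Var[W] = n(n+1)(2n+1)/24 - sum(t^3-t)/48 = 1224/24 - 12/48 = 50.75.
        z = (W - E[W]) / sqrt(Var[W]) = (9.5 - 18) / 7.1239 = -1.1932.
        Two-sided p = 2*Phi(z) = 0.232804.
Step 6: alpha = 0.05. fail to reject H0.

W+ = 26.5, W- = 9.5, W = min = 9.5, p = 0.232804, fail to reject H0.


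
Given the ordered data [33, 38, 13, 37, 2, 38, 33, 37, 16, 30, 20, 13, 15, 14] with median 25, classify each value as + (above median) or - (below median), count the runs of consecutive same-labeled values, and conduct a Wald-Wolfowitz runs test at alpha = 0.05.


Step 1: Compute median = 25; label A = above, B = below.
Labels in order: AABABAAABABBBB  (n_A = 7, n_B = 7)
Step 2: Count runs R = 8.
Step 3: Under H0 (random ordering), E[R] = 2*n_A*n_B/(n_A+n_B) + 1 = 2*7*7/14 + 1 = 8.0000.
        Var[R] = 2*n_A*n_B*(2*n_A*n_B - n_A - n_B) / ((n_A+n_B)^2 * (n_A+n_B-1)) = 8232/2548 = 3.2308.
        SD[R] = 1.7974.
Step 4: R = E[R], so z = 0 with no continuity correction.
Step 5: Two-sided p-value via normal approximation = 2*(1 - Phi(|z|)) = 1.000000.
Step 6: alpha = 0.05. fail to reject H0.

R = 8, z = 0.0000, p = 1.000000, fail to reject H0.


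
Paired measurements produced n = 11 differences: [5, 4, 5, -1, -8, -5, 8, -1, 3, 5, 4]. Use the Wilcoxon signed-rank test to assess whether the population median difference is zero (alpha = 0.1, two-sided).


Step 1: Drop any zero differences (none here) and take |d_i|.
|d| = [5, 4, 5, 1, 8, 5, 8, 1, 3, 5, 4]
Step 2: Midrank |d_i| (ties get averaged ranks).
ranks: |5|->7.5, |4|->4.5, |5|->7.5, |1|->1.5, |8|->10.5, |5|->7.5, |8|->10.5, |1|->1.5, |3|->3, |5|->7.5, |4|->4.5
Step 3: Attach original signs; sum ranks with positive sign and with negative sign.
W+ = 7.5 + 4.5 + 7.5 + 10.5 + 3 + 7.5 + 4.5 = 45
W- = 1.5 + 10.5 + 7.5 + 1.5 = 21
(Check: W+ + W- = 66 should equal n(n+1)/2 = 66.)
Step 4: Test statistic W = min(W+, W-) = 21.
Step 5: Ties in |d|, so use the tie-corrected normal approximation.
        E[W] = n(n+1)/4 = 11*12/4 = 33.
        Tie groups: |d|=1 (t=2), |d|=4 (t=2), |d|=5 (t=4), |d|=8 (t=2); sum(t^3 - t) = 78.
        Var[W] = n(n+1)(2n+1)/24 - sum(t^3-t)/48 = 3036/24 - 78/48 = 124.875.
        z = (W - E[W]) / sqrt(Var[W]) = (21 - 33) / 11.1747 = -1.0738.
        Two-sided p = 2*Phi(z) = 0.282890.
Step 6: alpha = 0.1. fail to reject H0.

W+ = 45, W- = 21, W = min = 21, p = 0.282890, fail to reject H0.


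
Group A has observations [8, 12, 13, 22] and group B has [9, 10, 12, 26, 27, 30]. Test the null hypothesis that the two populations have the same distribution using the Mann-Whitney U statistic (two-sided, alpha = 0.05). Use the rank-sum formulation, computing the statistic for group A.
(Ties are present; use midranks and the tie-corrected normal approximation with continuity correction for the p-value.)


Step 1: Combine and sort all 10 observations; assign midranks.
sorted (value, group): (8,X), (9,Y), (10,Y), (12,X), (12,Y), (13,X), (22,X), (26,Y), (27,Y), (30,Y)
ranks: 8->1, 9->2, 10->3, 12->4.5, 12->4.5, 13->6, 22->7, 26->8, 27->9, 30->10
Step 2: Rank sum for X: R1 = 1 + 4.5 + 6 + 7 = 18.5.
Step 3: U_X = R1 - n1(n1+1)/2 = 18.5 - 4*5/2 = 18.5 - 10 = 8.5.
       U_Y = n1*n2 - U_X = 24 - 8.5 = 15.5.
Step 4: Ties are present, so use the tie-corrected normal approximation (with continuity correction) for the p-value.
Step 5: p-value = 0.521166; compare to alpha = 0.05. fail to reject H0.

U_X = 8.5, p = 0.521166, fail to reject H0 at alpha = 0.05.


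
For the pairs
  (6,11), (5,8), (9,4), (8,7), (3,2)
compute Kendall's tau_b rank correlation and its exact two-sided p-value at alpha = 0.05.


Step 1: Enumerate the 10 unordered pairs (i,j) with i<j and classify each by sign(x_j-x_i) * sign(y_j-y_i).
  (1,2):dx=-1,dy=-3->C; (1,3):dx=+3,dy=-7->D; (1,4):dx=+2,dy=-4->D; (1,5):dx=-3,dy=-9->C
  (2,3):dx=+4,dy=-4->D; (2,4):dx=+3,dy=-1->D; (2,5):dx=-2,dy=-6->C; (3,4):dx=-1,dy=+3->D
  (3,5):dx=-6,dy=-2->C; (4,5):dx=-5,dy=-5->C
Step 2: C = 5, D = 5, total pairs = 10.
Step 3: tau = (C - D)/(n(n-1)/2) = (5 - 5)/10 = 0.000000.
Step 4: Exact two-sided p-value (enumerate n! = 120 permutations of y under H0): p = 1.000000.
Step 5: alpha = 0.05. fail to reject H0.

tau_b = 0.0000 (C=5, D=5), p = 1.000000, fail to reject H0.


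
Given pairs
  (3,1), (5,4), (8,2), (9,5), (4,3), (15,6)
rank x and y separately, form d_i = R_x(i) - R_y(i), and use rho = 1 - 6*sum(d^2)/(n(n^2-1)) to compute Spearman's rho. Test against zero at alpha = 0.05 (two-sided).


Step 1: Rank x and y separately (midranks; no ties here).
rank(x): 3->1, 5->3, 8->4, 9->5, 4->2, 15->6
rank(y): 1->1, 4->4, 2->2, 5->5, 3->3, 6->6
Step 2: d_i = R_x(i) - R_y(i); compute d_i^2.
  (1-1)^2=0, (3-4)^2=1, (4-2)^2=4, (5-5)^2=0, (2-3)^2=1, (6-6)^2=0
sum(d^2) = 6.
Step 3: rho = 1 - 6*6 / (6*(6^2 - 1)) = 1 - 36/210 = 0.828571.
Step 4: Under H0, t = rho * sqrt((n-2)/(1-rho^2)) = 2.9598 ~ t(4).
Step 5: Two-sided p-value from the t-distribution with 4 df = 0.041563.
Step 6: alpha = 0.05. reject H0.

rho = 0.8286, p = 0.041563, reject H0 at alpha = 0.05.


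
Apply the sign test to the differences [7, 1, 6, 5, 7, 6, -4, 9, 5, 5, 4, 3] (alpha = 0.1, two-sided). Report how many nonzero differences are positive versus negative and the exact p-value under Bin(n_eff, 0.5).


Step 1: Discard zero differences. Original n = 12; n_eff = number of nonzero differences = 12.
Nonzero differences (with sign): +7, +1, +6, +5, +7, +6, -4, +9, +5, +5, +4, +3
Step 2: Count signs: positive = 11, negative = 1.
Step 3: Under H0: P(positive) = 0.5, so the number of positives S ~ Bin(12, 0.5).
Step 4: Two-sided exact p-value = sum of Bin(12,0.5) probabilities at or below the observed probability = 0.006348.
Step 5: alpha = 0.1. reject H0.

n_eff = 12, pos = 11, neg = 1, p = 0.006348, reject H0.


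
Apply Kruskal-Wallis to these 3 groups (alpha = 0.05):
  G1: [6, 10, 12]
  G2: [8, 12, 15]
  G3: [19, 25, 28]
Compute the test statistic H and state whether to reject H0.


Step 1: Combine all N = 9 observations and assign midranks.
sorted (value, group, rank): (6,G1,1), (8,G2,2), (10,G1,3), (12,G1,4.5), (12,G2,4.5), (15,G2,6), (19,G3,7), (25,G3,8), (28,G3,9)
Step 2: Sum ranks within each group.
R_1 = 8.5 (n_1 = 3)
R_2 = 12.5 (n_2 = 3)
R_3 = 24 (n_3 = 3)
Step 3: H = 12/(N(N+1)) * sum(R_i^2/n_i) - 3(N+1)
     = 12/(9*10) * (8.5^2/3 + 12.5^2/3 + 24^2/3) - 3*10
     = 0.133333 * 268.167 - 30
     = 5.755556.
Step 4: Ties present; correction factor C = 1 - 6/(9^3 - 9) = 0.991667. Corrected H = 5.755556 / 0.991667 = 5.803922.
Step 5: Under H0, H ~ chi^2(2); p-value = 0.054915.
Step 6: alpha = 0.05. fail to reject H0.

H = 5.8039, df = 2, p = 0.054915, fail to reject H0.


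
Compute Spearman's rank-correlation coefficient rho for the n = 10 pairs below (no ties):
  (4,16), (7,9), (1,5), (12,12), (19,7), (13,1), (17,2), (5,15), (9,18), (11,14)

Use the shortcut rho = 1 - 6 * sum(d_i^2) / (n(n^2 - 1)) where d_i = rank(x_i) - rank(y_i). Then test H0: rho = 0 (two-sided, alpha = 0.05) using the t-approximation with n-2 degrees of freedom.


Step 1: Rank x and y separately (midranks; no ties here).
rank(x): 4->2, 7->4, 1->1, 12->7, 19->10, 13->8, 17->9, 5->3, 9->5, 11->6
rank(y): 16->9, 9->5, 5->3, 12->6, 7->4, 1->1, 2->2, 15->8, 18->10, 14->7
Step 2: d_i = R_x(i) - R_y(i); compute d_i^2.
  (2-9)^2=49, (4-5)^2=1, (1-3)^2=4, (7-6)^2=1, (10-4)^2=36, (8-1)^2=49, (9-2)^2=49, (3-8)^2=25, (5-10)^2=25, (6-7)^2=1
sum(d^2) = 240.
Step 3: rho = 1 - 6*240 / (10*(10^2 - 1)) = 1 - 1440/990 = -0.454545.
Step 4: Under H0, t = rho * sqrt((n-2)/(1-rho^2)) = -1.4434 ~ t(8).
Step 5: Two-sided p-value from the t-distribution with 8 df = 0.186905.
Step 6: alpha = 0.05. fail to reject H0.

rho = -0.4545, p = 0.186905, fail to reject H0 at alpha = 0.05.


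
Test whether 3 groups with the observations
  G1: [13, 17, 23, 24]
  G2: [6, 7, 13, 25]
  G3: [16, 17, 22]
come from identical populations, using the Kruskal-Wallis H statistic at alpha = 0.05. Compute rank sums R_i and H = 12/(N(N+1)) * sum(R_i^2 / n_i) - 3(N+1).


Step 1: Combine all N = 11 observations and assign midranks.
sorted (value, group, rank): (6,G2,1), (7,G2,2), (13,G1,3.5), (13,G2,3.5), (16,G3,5), (17,G1,6.5), (17,G3,6.5), (22,G3,8), (23,G1,9), (24,G1,10), (25,G2,11)
Step 2: Sum ranks within each group.
R_1 = 29 (n_1 = 4)
R_2 = 17.5 (n_2 = 4)
R_3 = 19.5 (n_3 = 3)
Step 3: H = 12/(N(N+1)) * sum(R_i^2/n_i) - 3(N+1)
     = 12/(11*12) * (29^2/4 + 17.5^2/4 + 19.5^2/3) - 3*12
     = 0.090909 * 413.562 - 36
     = 1.596591.
Step 4: Ties present; correction factor C = 1 - 12/(11^3 - 11) = 0.990909. Corrected H = 1.596591 / 0.990909 = 1.611239.
Step 5: Under H0, H ~ chi^2(2); p-value = 0.446811.
Step 6: alpha = 0.05. fail to reject H0.

H = 1.6112, df = 2, p = 0.446811, fail to reject H0.


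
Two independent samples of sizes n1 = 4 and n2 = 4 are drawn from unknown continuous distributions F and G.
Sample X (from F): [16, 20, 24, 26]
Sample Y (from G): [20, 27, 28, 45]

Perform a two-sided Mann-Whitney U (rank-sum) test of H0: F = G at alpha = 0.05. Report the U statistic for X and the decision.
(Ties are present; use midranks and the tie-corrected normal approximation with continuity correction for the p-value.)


Step 1: Combine and sort all 8 observations; assign midranks.
sorted (value, group): (16,X), (20,X), (20,Y), (24,X), (26,X), (27,Y), (28,Y), (45,Y)
ranks: 16->1, 20->2.5, 20->2.5, 24->4, 26->5, 27->6, 28->7, 45->8
Step 2: Rank sum for X: R1 = 1 + 2.5 + 4 + 5 = 12.5.
Step 3: U_X = R1 - n1(n1+1)/2 = 12.5 - 4*5/2 = 12.5 - 10 = 2.5.
       U_Y = n1*n2 - U_X = 16 - 2.5 = 13.5.
Step 4: Ties are present, so use the tie-corrected normal approximation (with continuity correction) for the p-value.
Step 5: p-value = 0.146489; compare to alpha = 0.05. fail to reject H0.

U_X = 2.5, p = 0.146489, fail to reject H0 at alpha = 0.05.


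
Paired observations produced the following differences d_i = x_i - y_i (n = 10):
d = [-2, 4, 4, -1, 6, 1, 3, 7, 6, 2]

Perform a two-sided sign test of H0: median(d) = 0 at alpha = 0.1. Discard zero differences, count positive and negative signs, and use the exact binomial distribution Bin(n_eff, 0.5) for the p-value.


Step 1: Discard zero differences. Original n = 10; n_eff = number of nonzero differences = 10.
Nonzero differences (with sign): -2, +4, +4, -1, +6, +1, +3, +7, +6, +2
Step 2: Count signs: positive = 8, negative = 2.
Step 3: Under H0: P(positive) = 0.5, so the number of positives S ~ Bin(10, 0.5).
Step 4: Two-sided exact p-value = sum of Bin(10,0.5) probabilities at or below the observed probability = 0.109375.
Step 5: alpha = 0.1. fail to reject H0.

n_eff = 10, pos = 8, neg = 2, p = 0.109375, fail to reject H0.


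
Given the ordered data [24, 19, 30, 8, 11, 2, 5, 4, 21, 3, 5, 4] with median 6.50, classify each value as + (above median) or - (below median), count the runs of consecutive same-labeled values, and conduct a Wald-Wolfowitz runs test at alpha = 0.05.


Step 1: Compute median = 6.50; label A = above, B = below.
Labels in order: AAAAABBBABBB  (n_A = 6, n_B = 6)
Step 2: Count runs R = 4.
Step 3: Under H0 (random ordering), E[R] = 2*n_A*n_B/(n_A+n_B) + 1 = 2*6*6/12 + 1 = 7.0000.
        Var[R] = 2*n_A*n_B*(2*n_A*n_B - n_A - n_B) / ((n_A+n_B)^2 * (n_A+n_B-1)) = 4320/1584 = 2.7273.
        SD[R] = 1.6514.
Step 4: Continuity-corrected z = (R + 0.5 - E[R]) / SD[R] = (4 + 0.5 - 7.0000) / 1.6514 = -1.5138.
Step 5: Two-sided p-value via normal approximation = 2*(1 - Phi(|z|)) = 0.130070.
Step 6: alpha = 0.05. fail to reject H0.

R = 4, z = -1.5138, p = 0.130070, fail to reject H0.


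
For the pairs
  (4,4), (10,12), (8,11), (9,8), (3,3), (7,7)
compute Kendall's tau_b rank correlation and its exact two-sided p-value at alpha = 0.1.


Step 1: Enumerate the 15 unordered pairs (i,j) with i<j and classify each by sign(x_j-x_i) * sign(y_j-y_i).
  (1,2):dx=+6,dy=+8->C; (1,3):dx=+4,dy=+7->C; (1,4):dx=+5,dy=+4->C; (1,5):dx=-1,dy=-1->C
  (1,6):dx=+3,dy=+3->C; (2,3):dx=-2,dy=-1->C; (2,4):dx=-1,dy=-4->C; (2,5):dx=-7,dy=-9->C
  (2,6):dx=-3,dy=-5->C; (3,4):dx=+1,dy=-3->D; (3,5):dx=-5,dy=-8->C; (3,6):dx=-1,dy=-4->C
  (4,5):dx=-6,dy=-5->C; (4,6):dx=-2,dy=-1->C; (5,6):dx=+4,dy=+4->C
Step 2: C = 14, D = 1, total pairs = 15.
Step 3: tau = (C - D)/(n(n-1)/2) = (14 - 1)/15 = 0.866667.
Step 4: Exact two-sided p-value (enumerate n! = 720 permutations of y under H0): p = 0.016667.
Step 5: alpha = 0.1. reject H0.

tau_b = 0.8667 (C=14, D=1), p = 0.016667, reject H0.


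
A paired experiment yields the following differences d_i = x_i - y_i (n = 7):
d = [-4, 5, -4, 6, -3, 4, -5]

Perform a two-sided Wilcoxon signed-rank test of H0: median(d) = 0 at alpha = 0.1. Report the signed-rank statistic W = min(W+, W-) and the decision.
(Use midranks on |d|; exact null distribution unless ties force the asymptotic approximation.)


Step 1: Drop any zero differences (none here) and take |d_i|.
|d| = [4, 5, 4, 6, 3, 4, 5]
Step 2: Midrank |d_i| (ties get averaged ranks).
ranks: |4|->3, |5|->5.5, |4|->3, |6|->7, |3|->1, |4|->3, |5|->5.5
Step 3: Attach original signs; sum ranks with positive sign and with negative sign.
W+ = 5.5 + 7 + 3 = 15.5
W- = 3 + 3 + 1 + 5.5 = 12.5
(Check: W+ + W- = 28 should equal n(n+1)/2 = 28.)
Step 4: Test statistic W = min(W+, W-) = 12.5.
Step 5: Ties in |d|, so use the tie-corrected normal approximation.
        E[W] = n(n+1)/4 = 7*8/4 = 14.
        Tie groups: |d|=4 (t=3), |d|=5 (t=2); sum(t^3 - t) = 30.
        Var[W] = n(n+1)(2n+1)/24 - sum(t^3-t)/48 = 840/24 - 30/48 = 34.375.
        z = (W - E[W]) / sqrt(Var[W]) = (12.5 - 14) / 5.8630 = -0.2558.
        Two-sided p = 2*Phi(z) = 0.798074.
Step 6: alpha = 0.1. fail to reject H0.

W+ = 15.5, W- = 12.5, W = min = 12.5, p = 0.798074, fail to reject H0.
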